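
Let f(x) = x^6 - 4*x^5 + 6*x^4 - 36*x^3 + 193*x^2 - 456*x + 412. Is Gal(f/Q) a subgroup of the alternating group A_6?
No

The polynomial is irreducible of degree 6 over Q. Its discriminant is -1080641454080000, which is not a perfect square. A Galois group lies in the alternating group exactly when the discriminant is a square in Q, so the Galois group (S_4) is not contained in A_6.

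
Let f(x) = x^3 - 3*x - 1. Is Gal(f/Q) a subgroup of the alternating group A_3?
The polynomial is irreducible of degree 3 over Q. Its discriminant is 81 = 9^2, a perfect square. A Galois group lies in the alternating group exactly when the discriminant is a square in Q, so the Galois group (C_3) is contained in A_3.

Yes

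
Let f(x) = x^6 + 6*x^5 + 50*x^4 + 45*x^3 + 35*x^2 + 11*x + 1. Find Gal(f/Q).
(C_3 x C_3) : C_4, the transitive group 6T10 of order 36

The polynomial f is an irreducible sextic over Q, so G = Gal(f/Q) is one of the 16 transitive subgroups 6T1, ..., 6T16 of S_6. The discriminant of f is 2602172265625 = 1613125^2, a perfect square, so G is contained in A_6. The transitive groups of degree 6 contained in A_6 are: A_4 (6T4, order 12), S_4 (6T7, order 24), (C_3 x C_3) : C_4 (6T10, order 36), PSL(2,5) (6T12, order 60), A_6 (6T15, order 360). By Dedekind's theorem, for a prime p not dividing disc(f) the degrees of the irreducible factors of f mod p form the cycle type of an element of G. Factoring f modulo the 19 such primes p <= 73 (skipping 5, 29, which divide the discriminant), each new pattern first appears at: mod 2: f = (x^2 + x + 1)(x^4 + x^3 + 1), pattern 4+2; mod 11: f = (x^3 + 7x^2 + 8x + 4)(x^3 + 10x^2 + 5x + 3), pattern 3+3; mod 19: f = (x + 11)(x + 14)(x^2 + 2x + 6)(x^2 + 17x + 8), pattern 2+2+1+1; mod 61: f = (x + 9)(x + 37)(x + 44)(x^3 + 38x^2 + 7x + 56), pattern 3+1+1+1. No other pattern occurs in this range, so the set of observed cycle types is {4+2, 3+3, 2+2+1+1, 3+1+1+1}. The candidates containing elements of all these cycle types are (C_3 x C_3) : C_4 (6T10) of order 36, A_6 (6T15) of order 360; the others are excluded. The observed types are precisely the cycle types that occur in (C_3 x C_3) : C_4 (6T10) (apart from the identity). Each of the other remaining candidates has further cycle types, and by the Chebotarev density theorem the matching factorization patterns would occur for a proportion of primes equal to their share of the group: A_6 (6T15) additionally contains elements of type 5+1 (144 of its 360 elements, about 40% of primes). None of the 19 primes tested shows any such pattern (for each of these groups the chance of that is below 10^-4), which rules them out. Hence G = (C_3 x C_3) : C_4 (6T10), of order 36.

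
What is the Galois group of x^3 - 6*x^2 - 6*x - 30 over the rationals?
The polynomial is an irreducible cubic over Q and its discriminant is -67500, which is not a perfect square. For an irreducible cubic, a non-square discriminant gives Galois group S_3.

S_3, the symmetric group on 3 letters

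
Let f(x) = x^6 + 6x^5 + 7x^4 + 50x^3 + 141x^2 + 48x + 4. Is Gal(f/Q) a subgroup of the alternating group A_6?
No

The polynomial is irreducible of degree 6 over Q. Its discriminant is -905333959757824, which is not a perfect square. A Galois group lies in the alternating group exactly when the discriminant is a square in Q, so the Galois group (S_4 x C_2) is not contained in A_6.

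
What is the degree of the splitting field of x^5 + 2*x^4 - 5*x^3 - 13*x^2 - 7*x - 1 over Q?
The degree of the splitting field over Q equals the order of the Galois group, so first determine the group. The polynomial f is an irreducible quintic over Q, so G = Gal(f/Q) is a transitive subgroup of S_5: one of C_5 (5T1, order 5), D_5 (5T2, order 10), F_20 (5T3, order 20), A_5 (5T4, order 60) or S_5 (5T5, order 120). The discriminant of f is 14641 = 121^2, a perfect square, so G is contained in A_5. The transitive groups of degree 5 contained in A_5 are: C_5 (5T1, order 5), D_5 (5T2, order 10), A_5 (5T4, order 60). By Dedekind's theorem, for a prime p not dividing disc(f) the degrees of the irreducible factors of f mod p form the cycle type of an element of G. Factoring f modulo the 14 such primes p <= 47 (skipping 11, which divides the discriminant), each new pattern first appears at: mod 2: f = (x^5 + x^3 + x^2 + x + 1), pattern 5; mod 23: f = (x + 5)(x + 6)(x + 7)(x + 8)(x + 22), pattern 1+1+1+1+1. No other pattern occurs in this range, so the set of observed cycle types is {5, 1+1+1+1+1}. The candidates containing elements of all these cycle types are C_5 (5T1) of order 5, D_5 (5T2) of order 10, A_5 (5T4) of order 60; the others are excluded. The observed types are precisely the cycle types that occur in C_5 (5T1). Each of the other remaining candidates has further cycle types, and by the Chebotarev density theorem the matching factorization patterns would occur for a proportion of primes equal to their share of the group: D_5 (5T2) additionally contains elements of type 2+2+1 (5 of its 10 elements, about 50% of primes); A_5 (5T4) additionally contains elements of type 3+1+1, 2+2+1 (35 of its 60 elements, about 58% of primes). None of the 14 primes tested shows any such pattern (for each of these groups the chance of that is below 10^-4), which rules them out. Hence G = C_5 (5T1), of order 5. The Galois group C_5 (5T1) has order 5, so the splitting field has degree 5 over Q.

5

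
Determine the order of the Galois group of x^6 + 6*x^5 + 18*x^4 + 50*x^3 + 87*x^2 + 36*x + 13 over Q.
120

The degree of the splitting field over Q equals the order of the Galois group, so first determine the group. The polynomial f is an irreducible sextic over Q, so G = Gal(f/Q) is one of the 16 transitive subgroups 6T1, ..., 6T16 of S_6. The discriminant of f is -28010528989632, which is not a perfect square, so G is not contained in A_6. The transitive groups of degree 6 not contained in A_6 are: C_6 (6T1, order 6), S_3 (6T2, order 6), D_6 (6T3, order 12), C_3 x S_3 (6T5, order 18), A_4 x C_2 (6T6, order 24), S_4 (6T8, order 24), S_3 x S_3 (6T9, order 36), S_4 x C_2 (6T11, order 48), (S_3 x S_3) : C_2 (6T13, order 72), PGL(2,5) (6T14, order 120), S_6 (6T16, order 720). By Dedekind's theorem, for a prime p not dividing disc(f) the degrees of the irreducible factors of f mod p form the cycle type of an element of G. Factoring f modulo the 21 such primes p <= 89 (skipping 2, 3, 7, which divide the discriminant), each new pattern first appears at: mod 5: f = (x^6 + x^5 + 3x^4 + 2x^2 + x + 3), pattern 6; mod 11: f = (x + 5)(x^5 + x^4 + 2x^3 + 7x^2 + 8x + 7), pattern 5+1; mod 13: f = (x)(x + 6)(x^4 + 5x^2 + 7x + 6), pattern 4+1+1; mod 23: f = (x + 4)(x + 17)(x^2 + x + 9)(x^2 + 7x + 19), pattern 2+2+1+1; mod 43: f = (x^3 + 3x^2 + 3x + 32)(x^3 + 3x^2 + 6x + 34), pattern 3+3; mod 61: f = (x^2 + 30x + 35)(x^2 + 48x + 6)(x^2 + 50x + 5), pattern 2+2+2. No other pattern occurs in this range, so the set of observed cycle types is {6, 5+1, 4+1+1, 2+2+1+1, 3+3, 2+2+2}. The candidates containing elements of all these cycle types are PGL(2,5) (6T14) of order 120, S_6 (6T16) of order 720; the others are excluded. The observed types are precisely the cycle types that occur in PGL(2,5) (6T14) (apart from the identity). Each of the other remaining candidates has further cycle types, and by the Chebotarev density theorem the matching factorization patterns would occur for a proportion of primes equal to their share of the group: S_6 (6T16) additionally contains elements of type 4+2, 3+2+1, 3+1+1+1, 2+1+1+1+1 (265 of its 720 elements, about 37% of primes). None of the 21 primes tested shows any such pattern (for each of these groups the chance of that is below 10^-4), which rules them out. Hence G = PGL(2,5) (6T14), of order 120. The Galois group PGL(2,5) (6T14) has order 120, so the splitting field has degree 120 over Q.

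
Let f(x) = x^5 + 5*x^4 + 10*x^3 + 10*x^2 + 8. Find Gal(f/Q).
D_5 (order 10)

The polynomial f is an irreducible quintic over Q, so G = Gal(f/Q) is a transitive subgroup of S_5: one of C_5 (5T1, order 5), D_5 (5T2, order 10), F_20 (5T3, order 20), A_5 (5T4, order 60) or S_5 (5T5, order 120). The discriminant of f is 64000000 = 8000^2, a perfect square, so G is contained in A_5. The transitive groups of degree 5 contained in A_5 are: C_5 (5T1, order 5), D_5 (5T2, order 10), A_5 (5T4, order 60). By Dedekind's theorem, for a prime p not dividing disc(f) the degrees of the irreducible factors of f mod p form the cycle type of an element of G. Factoring f modulo the 23 such primes p <= 97 (skipping 2, 5, which divide the discriminant), each new pattern first appears at: mod 3: f = (x + 1)(x^2 + 1)(x^2 + x + 2), pattern 2+2+1; mod 7: f = (x^5 + 5x^4 + 3x^3 + 3x^2 + 1), pattern 5. No other pattern occurs in this range, so the set of observed cycle types is {2+2+1, 5}. The candidates containing elements of all these cycle types are D_5 (5T2) of order 10, A_5 (5T4) of order 60; the others are excluded. The observed types are precisely the cycle types that occur in D_5 (5T2) (apart from the identity). Each of the other remaining candidates has further cycle types, and by the Chebotarev density theorem the matching factorization patterns would occur for a proportion of primes equal to their share of the group: A_5 (5T4) additionally contains elements of type 3+1+1 (20 of its 60 elements, about 33% of primes). None of the 23 primes tested shows any such pattern (for each of these groups the chance of that is below 10^-4), which rules them out. Hence G = D_5 (5T2), of order 10.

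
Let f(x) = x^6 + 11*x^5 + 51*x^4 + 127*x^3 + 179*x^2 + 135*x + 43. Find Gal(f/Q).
The polynomial f is an irreducible sextic over Q, so G = Gal(f/Q) is one of the 16 transitive subgroups 6T1, ..., 6T16 of S_6. The discriminant of f is -16807, which is not a perfect square, so G is not contained in A_6. The transitive groups of degree 6 not contained in A_6 are: C_6 (6T1, order 6), S_3 (6T2, order 6), D_6 (6T3, order 12), C_3 x S_3 (6T5, order 18), A_4 x C_2 (6T6, order 24), S_4 (6T8, order 24), S_3 x S_3 (6T9, order 36), S_4 x C_2 (6T11, order 48), (S_3 x S_3) : C_2 (6T13, order 72), PGL(2,5) (6T14, order 120), S_6 (6T16, order 720). By Dedekind's theorem, for a prime p not dividing disc(f) the degrees of the irreducible factors of f mod p form the cycle type of an element of G. Factoring f modulo the 37 such primes p <= 163 (skipping 7, which divides the discriminant), each new pattern first appears at: mod 2: f = (x^3 + x + 1)(x^3 + x^2 + 1), pattern 3+3; mod 3: f = (x^6 + 2x^5 + x^3 + 2x^2 + 1), pattern 6; mod 13: f = (x^2 + x + 12)(x^2 + 11x + 6)(x^2 + 12x + 8), pattern 2+2+2; mod 29: f = (x + 9)(x + 18)(x + 22)(x + 25)(x + 26)(x + 27), pattern 1+1+1+1+1+1. No other pattern occurs in this range, so the set of observed cycle types is {3+3, 6, 2+2+2, 1+1+1+1+1+1}. The candidates containing elements of all these cycle types are C_6 (6T1) of order 6, D_6 (6T3) of order 12, C_3 x S_3 (6T5) of order 18, A_4 x C_2 (6T6) of order 24, S_3 x S_3 (6T9) of order 36, S_4 x C_2 (6T11) of order 48, (S_3 x S_3) : C_2 (6T13) of order 72, PGL(2,5) (6T14) of order 120, S_6 (6T16) of order 720; the others are excluded. The observed types are precisely the cycle types that occur in C_6 (6T1). Each of the other remaining candidates has further cycle types, and by the Chebotarev density theorem the matching factorization patterns would occur for a proportion of primes equal to their share of the group: D_6 (6T3) additionally contains elements of type 2+2+1+1 (3 of its 12 elements, about 25% of primes); C_3 x S_3 (6T5) additionally contains elements of type 3+1+1+1 (4 of its 18 elements, about 22% of primes); A_4 x C_2 (6T6) additionally contains elements of type 2+2+1+1, 2+1+1+1+1 (6 of its 24 elements, about 25% of primes); S_3 x S_3 (6T9) additionally contains elements of type 3+1+1+1, 2+2+1+1 (13 of its 36 elements, about 36% of primes); S_4 x C_2 (6T11) additionally contains elements of type 4+2, 4+1+1, 2+2+1+1, 2+1+1+1+1 (24 of its 48 elements, about 50% of primes); (S_3 x S_3) : C_2 (6T13) additionally contains elements of type 4+2, 3+2+1, 3+1+1+1, 2+2+1+1, 2+1+1+1+1 (49 of its 72 elements, about 68% of primes); PGL(2,5) (6T14) additionally contains elements of type 5+1, 4+1+1, 2+2+1+1 (69 of its 120 elements, about 58% of primes); S_6 (6T16) additionally contains elements of type 5+1, 4+2, 4+1+1, 3+2+1, 3+1+1+1, 2+2+1+1, 2+1+1+1+1 (544 of its 720 elements, about 76% of primes). None of the 37 primes tested shows any such pattern (for each of these groups the chance of that is below 10^-4), which rules them out. Hence G = C_6 (6T1), of order 6.

C_6 (order 6)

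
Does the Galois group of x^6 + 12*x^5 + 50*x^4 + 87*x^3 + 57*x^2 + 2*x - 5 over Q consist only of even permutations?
Yes

The polynomial is irreducible of degree 6 over Q. Its discriminant is 30991489 = 5567^2, a perfect square. A Galois group lies in the alternating group exactly when the discriminant is a square in Q, so the Galois group (PSL(2,5)) is contained in A_6.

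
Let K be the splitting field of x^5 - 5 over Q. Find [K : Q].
20

The degree of the splitting field over Q equals the order of the Galois group, so first determine the group. The polynomial f is an irreducible quintic over Q, so G = Gal(f/Q) is a transitive subgroup of S_5: one of C_5 (5T1, order 5), D_5 (5T2, order 10), F_20 (5T3, order 20), A_5 (5T4, order 60) or S_5 (5T5, order 120). The discriminant of f is 1953125, which is not a perfect square, so G is not contained in A_5. The transitive groups of degree 5 not contained in A_5 are: F_20 (5T3, order 20), S_5 (5T5, order 120). By Dedekind's theorem, for a prime p not dividing disc(f) the degrees of the irreducible factors of f mod p form the cycle type of an element of G. Factoring f modulo the 18 such primes p <= 67 (skipping 5, which divides the discriminant), each new pattern first appears at: mod 2: f = (x + 1)(x^4 + x^3 + x^2 + x + 1), pattern 4+1; mod 11: f = (x^5 + 6), pattern 5; mod 19: f = (x + 13)(x^2 + 11x + 17)(x^2 + 14x + 17), pattern 2+2+1; mod 31: f = (x + 3)(x + 6)(x + 12)(x + 17)(x + 24), pattern 1+1+1+1+1. No other pattern occurs in this range, so the set of observed cycle types is {4+1, 5, 2+2+1, 1+1+1+1+1}. The candidates containing elements of all these cycle types are F_20 (5T3) of order 20, S_5 (5T5) of order 120; the others are excluded. The observed types are precisely the cycle types that occur in F_20 (5T3). Each of the other remaining candidates has further cycle types, and by the Chebotarev density theorem the matching factorization patterns would occur for a proportion of primes equal to their share of the group: S_5 (5T5) additionally contains elements of type 3+2, 3+1+1, 2+1+1+1 (50 of its 120 elements, about 42% of primes). None of the 18 primes tested shows any such pattern (for each of these groups the chance of that is below 10^-4), which rules them out. Hence G = F_20 (5T3), of order 20. The Galois group F_20 (5T3) has order 20, so the splitting field has degree 20 over Q.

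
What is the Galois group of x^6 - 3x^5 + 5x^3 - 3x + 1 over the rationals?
S_3, S_3 acting on 6 points

The polynomial f is an irreducible sextic over Q, so G = Gal(f/Q) is one of the 16 transitive subgroups 6T1, ..., 6T16 of S_6. The discriminant of f is -34992, which is not a perfect square, so G is not contained in A_6. The transitive groups of degree 6 not contained in A_6 are: C_6 (6T1, order 6), S_3 (6T2, order 6), D_6 (6T3, order 12), C_3 x S_3 (6T5, order 18), A_4 x C_2 (6T6, order 24), S_4 (6T8, order 24), S_3 x S_3 (6T9, order 36), S_4 x C_2 (6T11, order 48), (S_3 x S_3) : C_2 (6T13, order 72), PGL(2,5) (6T14, order 120), S_6 (6T16, order 720). By Dedekind's theorem, for a prime p not dividing disc(f) the degrees of the irreducible factors of f mod p form the cycle type of an element of G. Factoring f modulo the 23 such primes p <= 97 (skipping 2, 3, which divide the discriminant), each new pattern first appears at: mod 5: f = (x^2 + x + 1)(x^2 + 2x + 3)(x^2 + 4x + 2), pattern 2+2+2; mod 7: f = (x^3 + x^2 + 3x + 1)(x^3 + 3x^2 + x + 1), pattern 3+3; mod 31: f = (x + 3)(x + 7)(x + 9)(x + 21)(x + 23)(x + 27), pattern 1+1+1+1+1+1. No other pattern occurs in this range, so the set of observed cycle types is {2+2+2, 3+3, 1+1+1+1+1+1}. The candidates containing elements of all these cycle types are C_6 (6T1) of order 6, S_3 (6T2) of order 6, D_6 (6T3) of order 12, C_3 x S_3 (6T5) of order 18, A_4 x C_2 (6T6) of order 24, S_4 (6T8) of order 24, S_3 x S_3 (6T9) of order 36, S_4 x C_2 (6T11) of order 48, (S_3 x S_3) : C_2 (6T13) of order 72, PGL(2,5) (6T14) of order 120, S_6 (6T16) of order 720; the others are excluded. The observed types are precisely the cycle types that occur in S_3 (6T2). Each of the other remaining candidates has further cycle types, and by the Chebotarev density theorem the matching factorization patterns would occur for a proportion of primes equal to their share of the group: C_6 (6T1) additionally contains elements of type 6 (2 of its 6 elements, about 33% of primes); D_6 (6T3) additionally contains elements of type 6, 2+2+1+1 (5 of its 12 elements, about 42% of primes); C_3 x S_3 (6T5) additionally contains elements of type 6, 3+1+1+1 (10 of its 18 elements, about 56% of primes); A_4 x C_2 (6T6) additionally contains elements of type 6, 2+2+1+1, 2+1+1+1+1 (14 of its 24 elements, about 58% of primes); S_4 (6T8) additionally contains elements of type 4+1+1, 2+2+1+1 (9 of its 24 elements, about 38% of primes); S_3 x S_3 (6T9) additionally contains elements of type 6, 3+1+1+1, 2+2+1+1 (25 of its 36 elements, about 69% of primes); S_4 x C_2 (6T11) additionally contains elements of type 6, 4+2, 4+1+1, 2+2+1+1, 2+1+1+1+1 (32 of its 48 elements, about 67% of primes); (S_3 x S_3) : C_2 (6T13) additionally contains elements of type 6, 4+2, 3+2+1, 3+1+1+1, 2+2+1+1, 2+1+1+1+1 (61 of its 72 elements, about 85% of primes); PGL(2,5) (6T14) additionally contains elements of type 6, 5+1, 4+1+1, 2+2+1+1 (89 of its 120 elements, about 74% of primes); S_6 (6T16) additionally contains elements of type 6, 5+1, 4+2, 4+1+1, 3+2+1, 3+1+1+1, 2+2+1+1, 2+1+1+1+1 (664 of its 720 elements, about 92% of primes). None of the 23 primes tested shows any such pattern (for each of these groups the chance of that is below 10^-4), which rules them out. Hence G = S_3 (6T2), of order 6.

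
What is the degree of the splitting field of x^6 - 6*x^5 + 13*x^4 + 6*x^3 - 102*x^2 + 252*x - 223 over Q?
The degree of the splitting field over Q equals the order of the Galois group, so first determine the group. The polynomial f is an irreducible sextic over Q, so G = Gal(f/Q) is one of the 16 transitive subgroups 6T1, ..., 6T16 of S_6. The discriminant of f is 87452721811456 = 9351616^2, a perfect square, so G is contained in A_6. The transitive groups of degree 6 contained in A_6 are: A_4 (6T4, order 12), S_4 (6T7, order 24), (C_3 x C_3) : C_4 (6T10, order 36), PSL(2,5) (6T12, order 60), A_6 (6T15, order 360). By Dedekind's theorem, for a prime p not dividing disc(f) the degrees of the irreducible factors of f mod p form the cycle type of an element of G. Factoring f modulo the 79 such primes p <= 419 (skipping 2, 23, which divide the discriminant), each new pattern first appears at: mod 3: f = (x^3 + x^2 + x + 2)(x^3 + 2x^2 + x + 1), pattern 3+3; mod 5: f = (x^2 + 2x + 3)(x^4 + 2x^3 + x^2 + 3x + 4), pattern 4+2; mod 19: f = (x + 14)(x + 15)(x^2 + 10x + 12)(x^2 + 12x + 2), pattern 2+2+1+1; mod 223: f = (x)(x + 12)(x + 17)(x + 64)(x + 129)(x + 218), pattern 1+1+1+1+1+1. No other pattern occurs in this range, so the set of observed cycle types is {3+3, 4+2, 2+2+1+1, 1+1+1+1+1+1}. The candidates containing elements of all these cycle types are S_4 (6T7) of order 24, (C_3 x C_3) : C_4 (6T10) of order 36, A_6 (6T15) of order 360; the others are excluded. The observed types are precisely the cycle types that occur in S_4 (6T7). Each of the other remaining candidates has further cycle types, and by the Chebotarev density theorem the matching factorization patterns would occur for a proportion of primes equal to their share of the group: (C_3 x C_3) : C_4 (6T10) additionally contains elements of type 3+1+1+1 (4 of its 36 elements, about 11% of primes); A_6 (6T15) additionally contains elements of type 5+1, 3+1+1+1 (184 of its 360 elements, about 51% of primes). None of the 79 primes tested shows any such pattern (for each of these groups the chance of that is below 10^-4), which rules them out. Hence G = S_4 (6T7), of order 24. The Galois group S_4 (6T7) has order 24, so the splitting field has degree 24 over Q.

24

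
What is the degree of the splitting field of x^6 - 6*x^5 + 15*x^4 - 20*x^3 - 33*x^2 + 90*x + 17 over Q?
24

The degree of the splitting field over Q equals the order of the Galois group, so first determine the group. The polynomial f is an irreducible sextic over Q, so G = Gal(f/Q) is one of the 16 transitive subgroups 6T1, ..., 6T16 of S_6. The discriminant of f is -450868486864896, which is not a perfect square, so G is not contained in A_6. The transitive groups of degree 6 not contained in A_6 are: C_6 (6T1, order 6), S_3 (6T2, order 6), D_6 (6T3, order 12), C_3 x S_3 (6T5, order 18), A_4 x C_2 (6T6, order 24), S_4 (6T8, order 24), S_3 x S_3 (6T9, order 36), S_4 x C_2 (6T11, order 48), (S_3 x S_3) : C_2 (6T13, order 72), PGL(2,5) (6T14, order 120), S_6 (6T16, order 720). By Dedekind's theorem, for a prime p not dividing disc(f) the degrees of the irreducible factors of f mod p form the cycle type of an element of G. Factoring f modulo the 33 such primes p <= 149 (skipping 2, 3, which divide the discriminant), each new pattern first appears at: mod 5: f = (x^3 + x^2 + 3x + 4)(x^3 + 3x^2 + 4x + 3), pattern 3+3; mod 7: f = (x^6 + x^5 + x^4 + x^3 + 2x^2 + 6x + 3), pattern 6; mod 17: f = (x)(x + 15)(x^2 + 15x + 7)(x^2 + 15x + 13), pattern 2+2+1+1; mod 19: f = (x + 2)(x + 5)(x + 12)(x + 15)(x^2 + 17x + 8), pattern 2+1+1+1+1; mod 71: f = (x^2 + 69x + 30)(x^2 + 69x + 50)(x^2 + 69x + 65), pattern 2+2+2. No other pattern occurs in this range, so the set of observed cycle types is {3+3, 6, 2+2+1+1, 2+1+1+1+1, 2+2+2}. The candidates containing elements of all these cycle types are A_4 x C_2 (6T6) of order 24, S_4 x C_2 (6T11) of order 48, (S_3 x S_3) : C_2 (6T13) of order 72, S_6 (6T16) of order 720; the others are excluded. The observed types are precisely the cycle types that occur in A_4 x C_2 (6T6) (apart from the identity). Each of the other remaining candidates has further cycle types, and by the Chebotarev density theorem the matching factorization patterns would occur for a proportion of primes equal to their share of the group: S_4 x C_2 (6T11) additionally contains elements of type 4+2, 4+1+1 (12 of its 48 elements, about 25% of primes); (S_3 x S_3) : C_2 (6T13) additionally contains elements of type 4+2, 3+2+1, 3+1+1+1 (34 of its 72 elements, about 47% of primes); S_6 (6T16) additionally contains elements of type 5+1, 4+2, 4+1+1, 3+2+1, 3+1+1+1 (484 of its 720 elements, about 67% of primes). None of the 33 primes tested shows any such pattern (for each of these groups the chance of that is below 10^-4), which rules them out. Hence G = A_4 x C_2 (6T6), of order 24. The Galois group A_4 x C_2 (6T6) has order 24, so the splitting field has degree 24 over Q.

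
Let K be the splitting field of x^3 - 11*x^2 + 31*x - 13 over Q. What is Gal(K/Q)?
C_3

The polynomial is an irreducible cubic over Q and its discriminant is 3136 = 56^2, a perfect square. For an irreducible cubic, a square discriminant forces the Galois group to be A_3, the cyclic group of order 3.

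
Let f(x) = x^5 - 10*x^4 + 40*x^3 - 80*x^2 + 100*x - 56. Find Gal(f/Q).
5T4: A_5

The polynomial f is an irreducible quintic over Q, so G = Gal(f/Q) is a transitive subgroup of S_5: one of C_5 (5T1, order 5), D_5 (5T2, order 10), F_20 (5T3, order 20), A_5 (5T4, order 60) or S_5 (5T5, order 120). The discriminant of f is 1024000000 = 32000^2, a perfect square, so G is contained in A_5. The transitive groups of degree 5 contained in A_5 are: C_5 (5T1, order 5), D_5 (5T2, order 10), A_5 (5T4, order 60). By Dedekind's theorem, for a prime p not dividing disc(f) the degrees of the irreducible factors of f mod p form the cycle type of an element of G. Factoring f modulo the 2 such primes p <= 7 (skipping 2, 5, which divide the discriminant), each new pattern first appears at: mod 3: f = (x^5 + 2x^4 + x^3 + x^2 + x + 1), pattern 5; mod 7: f = (x)(x + 1)(x^3 + 3x^2 + 2x + 2), pattern 3+1+1. No other pattern occurs in this range, so the set of observed cycle types is {5, 3+1+1}. Among the candidates above, the only group containing elements of all these cycle types is A_5 (5T4) — each of C_5 (5T1), D_5 (5T2) lacks at least one of them. Hence G = A_5 (5T4), of order 60.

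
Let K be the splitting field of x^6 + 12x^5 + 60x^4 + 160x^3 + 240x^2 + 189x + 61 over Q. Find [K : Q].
The degree of the splitting field over Q equals the order of the Galois group, so first determine the group. The polynomial f is an irreducible sextic over Q, so G = Gal(f/Q) is one of the 16 transitive subgroups 6T1, ..., 6T16 of S_6. The discriminant of f is -9059283, which is not a perfect square, so G is not contained in A_6. The transitive groups of degree 6 not contained in A_6 are: C_6 (6T1, order 6), S_3 (6T2, order 6), D_6 (6T3, order 12), C_3 x S_3 (6T5, order 18), A_4 x C_2 (6T6, order 24), S_4 (6T8, order 24), S_3 x S_3 (6T9, order 36), S_4 x C_2 (6T11, order 48), (S_3 x S_3) : C_2 (6T13, order 72), PGL(2,5) (6T14, order 120), S_6 (6T16, order 720). By Dedekind's theorem, for a prime p not dividing disc(f) the degrees of the irreducible factors of f mod p form the cycle type of an element of G. Factoring f modulo the 28 such primes p <= 127 (skipping 3, 17, 43, which divide the discriminant), each new pattern first appears at: mod 2: f = (x^6 + x + 1), pattern 6; mod 7: f = (x + 3)(x^2 + x + 4)(x^3 + x^2 + 1), pattern 3+2+1; mod 11: f = (x^2 + 2x + 2)(x^4 + 10x^3 + 5x^2 + 9x + 3), pattern 4+2; mod 13: f = (x + 5)(x + 10)(x^2 + 3x + 5)(x^2 + 7x + 3), pattern 2+2+1+1; mod 61: f = (x)(x + 42)(x + 53)(x + 59)(x^2 + 41x + 6), pattern 2+1+1+1+1; mod 97: f = (x + 50)(x + 87)(x + 89)(x^3 + 77x^2 + 65x + 87), pattern 3+1+1+1; mod 113: f = (x^2 + 6)(x^2 + 53x + 61)(x^2 + 72x + 19), pattern 2+2+2; mod 127: f = (x^3 + 45x^2 + 20x + 104)(x^3 + 94x^2 + x + 36), pattern 3+3. No other pattern occurs in this range, so the set of observed cycle types is {6, 3+2+1, 4+2, 2+2+1+1, 2+1+1+1+1, 3+1+1+1, 2+2+2, 3+3}. The candidates containing elements of all these cycle types are (S_3 x S_3) : C_2 (6T13) of order 72, S_6 (6T16) of order 720; the others are excluded. The observed types are precisely the cycle types that occur in (S_3 x S_3) : C_2 (6T13) (apart from the identity). Each of the other remaining candidates has further cycle types, and by the Chebotarev density theorem the matching factorization patterns would occur for a proportion of primes equal to their share of the group: S_6 (6T16) additionally contains elements of type 5+1, 4+1+1 (234 of its 720 elements, about 32% of primes). None of the 28 primes tested shows any such pattern (for each of these groups the chance of that is below 10^-4), which rules them out. Hence G = (S_3 x S_3) : C_2 (6T13), of order 72. The Galois group (S_3 x S_3) : C_2 (6T13) has order 72, so the splitting field has degree 72 over Q.

72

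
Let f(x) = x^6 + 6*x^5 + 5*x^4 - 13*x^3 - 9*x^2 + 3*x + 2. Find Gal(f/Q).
PSL(2,5), A_5 acting on 6 points

The polynomial f is an irreducible sextic over Q, so G = Gal(f/Q) is one of the 16 transitive subgroups 6T1, ..., 6T16 of S_6. The discriminant of f is 30991489 = 5567^2, a perfect square, so G is contained in A_6. The transitive groups of degree 6 contained in A_6 are: A_4 (6T4, order 12), S_4 (6T7, order 24), (C_3 x C_3) : C_4 (6T10, order 36), PSL(2,5) (6T12, order 60), A_6 (6T15, order 360). By Dedekind's theorem, for a prime p not dividing disc(f) the degrees of the irreducible factors of f mod p form the cycle type of an element of G. Factoring f modulo the 21 such primes p <= 79 (skipping 19, which divides the discriminant), each new pattern first appears at: mod 2: f = (x)(x^5 + x^3 + x^2 + x + 1), pattern 5+1; mod 7: f = (x^3 + x^2 + 3x + 1)(x^3 + 5x^2 + 4x + 2), pattern 3+3; mod 61: f = (x + 3)(x + 25)(x^2 + 48x + 25)(x^2 + 52x + 38), pattern 2+2+1+1. No other pattern occurs in this range, so the set of observed cycle types is {5+1, 3+3, 2+2+1+1}. The candidates containing elements of all these cycle types are PSL(2,5) (6T12) of order 60, A_6 (6T15) of order 360; the others are excluded. The observed types are precisely the cycle types that occur in PSL(2,5) (6T12) (apart from the identity). Each of the other remaining candidates has further cycle types, and by the Chebotarev density theorem the matching factorization patterns would occur for a proportion of primes equal to their share of the group: A_6 (6T15) additionally contains elements of type 4+2, 3+1+1+1 (130 of its 360 elements, about 36% of primes). None of the 21 primes tested shows any such pattern (for each of these groups the chance of that is below 10^-4), which rules them out. Hence G = PSL(2,5) (6T12), of order 60.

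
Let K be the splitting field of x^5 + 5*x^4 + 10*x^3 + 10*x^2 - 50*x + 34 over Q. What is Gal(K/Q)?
The polynomial f is an irreducible quintic over Q, so G = Gal(f/Q) is a transitive subgroup of S_5: one of C_5 (5T1, order 5), D_5 (5T2, order 10), F_20 (5T3, order 20), A_5 (5T4, order 60) or S_5 (5T5, order 120). The discriminant of f is 58564000000 = 242000^2, a perfect square, so G is contained in A_5. The transitive groups of degree 5 contained in A_5 are: C_5 (5T1, order 5), D_5 (5T2, order 10), A_5 (5T4, order 60). By Dedekind's theorem, for a prime p not dividing disc(f) the degrees of the irreducible factors of f mod p form the cycle type of an element of G. Factoring f modulo the 3 such primes p <= 13 (skipping 2, 5, 11, which divide the discriminant), each new pattern first appears at: mod 3: f = (x^5 + 2x^4 + x^3 + x^2 + x + 1), pattern 5; mod 13: f = (x + 7)(x + 9)(x^3 + 2x^2 + 6x + 9), pattern 3+1+1. No other pattern occurs in this range, so the set of observed cycle types is {5, 3+1+1}. Among the candidates above, the only group containing elements of all these cycle types is A_5 (5T4) — each of C_5 (5T1), D_5 (5T2) lacks at least one of them. Hence G = A_5 (5T4), of order 60.

A_5 (order 60)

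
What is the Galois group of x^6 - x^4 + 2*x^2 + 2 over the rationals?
S_4, S_4(6c), the S_4-action on 6 points not in A_6

The polynomial f is an irreducible sextic over Q, so G = Gal(f/Q) is one of the 16 transitive subgroups 6T1, ..., 6T16 of S_6. The discriminant of f is -5120000, which is not a perfect square, so G is not contained in A_6. The transitive groups of degree 6 not contained in A_6 are: C_6 (6T1, order 6), S_3 (6T2, order 6), D_6 (6T3, order 12), C_3 x S_3 (6T5, order 18), A_4 x C_2 (6T6, order 24), S_4 (6T8, order 24), S_3 x S_3 (6T9, order 36), S_4 x C_2 (6T11, order 48), (S_3 x S_3) : C_2 (6T13, order 72), PGL(2,5) (6T14, order 120), S_6 (6T16, order 720). By Dedekind's theorem, for a prime p not dividing disc(f) the degrees of the irreducible factors of f mod p form the cycle type of an element of G. Factoring f modulo the 22 such primes p <= 89 (skipping 2, 5, which divide the discriminant), each new pattern first appears at: mod 3: f = (x^3 + x^2 + 2)(x^3 + 2x^2 + 1), pattern 3+3; mod 7: f = (x^2 + 2)(x^2 + x + 6)(x^2 + 6x + 6), pattern 2+2+2; mod 13: f = (x + 4)(x + 9)(x^4 + 2x^2 + 8), pattern 4+1+1; mod 43: f = (x + 12)(x + 31)(x^2 + 4)(x^2 + 10), pattern 2+2+1+1. No other pattern occurs in this range, so the set of observed cycle types is {3+3, 2+2+2, 4+1+1, 2+2+1+1}. The candidates containing elements of all these cycle types are S_4 (6T8) of order 24, S_4 x C_2 (6T11) of order 48, PGL(2,5) (6T14) of order 120, S_6 (6T16) of order 720; the others are excluded. The observed types are precisely the cycle types that occur in S_4 (6T8) (apart from the identity). Each of the other remaining candidates has further cycle types, and by the Chebotarev density theorem the matching factorization patterns would occur for a proportion of primes equal to their share of the group: S_4 x C_2 (6T11) additionally contains elements of type 6, 4+2, 2+1+1+1+1 (17 of its 48 elements, about 35% of primes); PGL(2,5) (6T14) additionally contains elements of type 6, 5+1 (44 of its 120 elements, about 37% of primes); S_6 (6T16) additionally contains elements of type 6, 5+1, 4+2, 3+2+1, 3+1+1+1, 2+1+1+1+1 (529 of its 720 elements, about 73% of primes). None of the 22 primes tested shows any such pattern (for each of these groups the chance of that is below 10^-4), which rules them out. Hence G = S_4 (6T8), of order 24.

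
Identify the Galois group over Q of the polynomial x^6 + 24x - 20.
A_6, the alternating group on 6 letters

The polynomial f is an irreducible sextic over Q, so G = Gal(f/Q) is one of the 16 transitive subgroups 6T1, ..., 6T16 of S_6. The discriminant of f is 746496000000 = 864000^2, a perfect square, so G is contained in A_6. The transitive groups of degree 6 contained in A_6 are: A_4 (6T4, order 12), S_4 (6T7, order 24), (C_3 x C_3) : C_4 (6T10, order 36), PSL(2,5) (6T12, order 60), A_6 (6T15, order 360). By Dedekind's theorem, for a prime p not dividing disc(f) the degrees of the irreducible factors of f mod p form the cycle type of an element of G. Factoring f modulo the 6 such primes p <= 23 (skipping 2, 3, 5, which divide the discriminant), each new pattern first appears at: mod 7: f = (x + 3)(x^5 + 4x^4 + 2x^3 + x^2 + 4x + 5), pattern 5+1; mod 23: f = (x + 7)(x + 12)(x + 21)(x^3 + 6x^2 + 13x + 16), pattern 3+1+1+1. No other pattern occurs in this range, so the set of observed cycle types is {5+1, 3+1+1+1}. Among the candidates above, the only group containing elements of all these cycle types is A_6 (6T15) — each of A_4 (6T4), S_4 (6T7), (C_3 x C_3) : C_4 (6T10), PSL(2,5) (6T12) lacks at least one of them. Hence G = A_6 (6T15), of order 360.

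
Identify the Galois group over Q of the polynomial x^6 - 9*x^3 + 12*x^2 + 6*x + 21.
(S_3 x S_3) : C_2 (order 72)

The polynomial f is an irreducible sextic over Q, so G = Gal(f/Q) is one of the 16 transitive subgroups 6T1, ..., 6T16 of S_6. The discriminant of f is -945145936107, which is not a perfect square, so G is not contained in A_6. The transitive groups of degree 6 not contained in A_6 are: C_6 (6T1, order 6), S_3 (6T2, order 6), D_6 (6T3, order 12), C_3 x S_3 (6T5, order 18), A_4 x C_2 (6T6, order 24), S_4 (6T8, order 24), S_3 x S_3 (6T9, order 36), S_4 x C_2 (6T11, order 48), (S_3 x S_3) : C_2 (6T13, order 72), PGL(2,5) (6T14, order 120), S_6 (6T16, order 720). By Dedekind's theorem, for a prime p not dividing disc(f) the degrees of the irreducible factors of f mod p form the cycle type of an element of G. Factoring f modulo the 27 such primes p <= 127 (skipping 3, 17, 19, 43, which divide the discriminant), each new pattern first appears at: mod 2: f = (x^6 + x^3 + 1), pattern 6; mod 7: f = (x)(x^2 + 4)(x^3 + 3x + 5), pattern 3+2+1; mod 11: f = (x^2 + 9x + 10)(x^4 + 2x^3 + 5x^2 + 3x + 1), pattern 4+2; mod 13: f = (x + 7)(x + 9)(x^2 + 4x + 2)(x^2 + 6x + 11), pattern 2+2+1+1; mod 61: f = (x + 12)(x + 26)(x + 41)(x + 55)(x^2 + 49x + 29), pattern 2+1+1+1+1; mod 97: f = (x + 38)(x + 72)(x + 84)(x^3 + 52x + 57), pattern 3+1+1+1; mod 113: f = (x^2 + 37)(x^2 + 52x + 33)(x^2 + 61x + 35), pattern 2+2+2; mod 127: f = (x^3 + 49x + 103)(x^3 + 78x + 15), pattern 3+3. No other pattern occurs in this range, so the set of observed cycle types is {6, 3+2+1, 4+2, 2+2+1+1, 2+1+1+1+1, 3+1+1+1, 2+2+2, 3+3}. The candidates containing elements of all these cycle types are (S_3 x S_3) : C_2 (6T13) of order 72, S_6 (6T16) of order 720; the others are excluded. The observed types are precisely the cycle types that occur in (S_3 x S_3) : C_2 (6T13) (apart from the identity). Each of the other remaining candidates has further cycle types, and by the Chebotarev density theorem the matching factorization patterns would occur for a proportion of primes equal to their share of the group: S_6 (6T16) additionally contains elements of type 5+1, 4+1+1 (234 of its 720 elements, about 32% of primes). None of the 27 primes tested shows any such pattern (for each of these groups the chance of that is below 10^-4), which rules them out. Hence G = (S_3 x S_3) : C_2 (6T13), of order 72.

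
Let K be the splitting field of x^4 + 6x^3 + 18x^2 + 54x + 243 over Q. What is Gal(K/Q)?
The polynomial is an irreducible quartic over Q and its discriminant is 1666598976 = 40824^2, a perfect square, so the Galois group is contained in A_4. The resolvent cubic y^3 - 18*y^2 - 648*y + 5832 is irreducible over Q. An irreducible resolvent with square discriminant gives A_4.

A_4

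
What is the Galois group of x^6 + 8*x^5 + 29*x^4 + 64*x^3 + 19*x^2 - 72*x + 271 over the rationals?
The polynomial f is an irreducible sextic over Q, so G = Gal(f/Q) is one of the 16 transitive subgroups 6T1, ..., 6T16 of S_6. The discriminant of f is 564385546240000 = 23756800^2, a perfect square, so G is contained in A_6. The transitive groups of degree 6 contained in A_6 are: A_4 (6T4, order 12), S_4 (6T7, order 24), (C_3 x C_3) : C_4 (6T10, order 36), PSL(2,5) (6T12, order 60), A_6 (6T15, order 360). By Dedekind's theorem, for a prime p not dividing disc(f) the degrees of the irreducible factors of f mod p form the cycle type of an element of G. Factoring f modulo the 19 such primes p <= 79 (skipping 2, 5, 29, which divide the discriminant), each new pattern first appears at: mod 3: f = (x^2 + 2x + 2)(x^4 + x + 2), pattern 4+2; mod 11: f = (x^3 + 7x + 1)(x^3 + 8x^2 + 7), pattern 3+3; mod 19: f = (x + 4)(x + 6)(x^2 + 7x + 2)(x^2 + 10x + 10), pattern 2+2+1+1; mod 61: f = (x + 10)(x + 24)(x + 57)(x^3 + 39x^2 + 36x + 36), pattern 3+1+1+1. No other pattern occurs in this range, so the set of observed cycle types is {4+2, 3+3, 2+2+1+1, 3+1+1+1}. The candidates containing elements of all these cycle types are (C_3 x C_3) : C_4 (6T10) of order 36, A_6 (6T15) of order 360; the others are excluded. The observed types are precisely the cycle types that occur in (C_3 x C_3) : C_4 (6T10) (apart from the identity). Each of the other remaining candidates has further cycle types, and by the Chebotarev density theorem the matching factorization patterns would occur for a proportion of primes equal to their share of the group: A_6 (6T15) additionally contains elements of type 5+1 (144 of its 360 elements, about 40% of primes). None of the 19 primes tested shows any such pattern (for each of these groups the chance of that is below 10^-4), which rules them out. Hence G = (C_3 x C_3) : C_4 (6T10), of order 36.

(C_3 x C_3) : C_4 (also written G36+)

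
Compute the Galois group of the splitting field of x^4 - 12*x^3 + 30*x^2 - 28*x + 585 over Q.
The polynomial is an irreducible quartic over Q and its discriminant is 12230590464 = 110592^2, a perfect square, so the Galois group is contained in A_4. The resolvent cubic y^3 - 30*y^2 - 2004*y - 14824 is irreducible over Q. An irreducible resolvent with square discriminant gives A_4.

A_4, the alternating group on 4 letters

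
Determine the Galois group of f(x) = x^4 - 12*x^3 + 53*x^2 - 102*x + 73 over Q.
4T2: V_4

The polynomial is an irreducible quartic over Q and its discriminant is 144 = 12^2, a perfect square, so the Galois group is contained in A_4. The resolvent cubic y^3 - 53*y^2 + 932*y - 5440 splits completely over Q, which gives the Klein four-group V_4.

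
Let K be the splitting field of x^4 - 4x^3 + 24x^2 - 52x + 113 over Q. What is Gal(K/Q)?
The polynomial is an irreducible quartic over Q and its discriminant is 26708224 = 5168^2, a perfect square, so the Galois group is contained in A_4. The resolvent cubic y^3 - 24*y^2 - 244*y + 6336 splits completely over Q, which gives the Klein four-group V_4.

V_4 (order 4)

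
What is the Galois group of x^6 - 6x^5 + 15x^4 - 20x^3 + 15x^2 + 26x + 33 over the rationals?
6T16: S_6

The polynomial f is an irreducible sextic over Q, so G = Gal(f/Q) is one of the 16 transitive subgroups 6T1, ..., 6T16 of S_6. The discriminant of f is -46741055340544, which is not a perfect square, so G is not contained in A_6. The transitive groups of degree 6 not contained in A_6 are: C_6 (6T1, order 6), S_3 (6T2, order 6), D_6 (6T3, order 12), C_3 x S_3 (6T5, order 18), A_4 x C_2 (6T6, order 24), S_4 (6T8, order 24), S_3 x S_3 (6T9, order 36), S_4 x C_2 (6T11, order 48), (S_3 x S_3) : C_2 (6T13, order 72), PGL(2,5) (6T14, order 120), S_6 (6T16, order 720). By Dedekind's theorem, for a prime p not dividing disc(f) the degrees of the irreducible factors of f mod p form the cycle type of an element of G. Factoring f modulo the 3 such primes p <= 7 (skipping 2, which divides the discriminant), each new pattern first appears at: mod 3: f = (x)(x^2 + 2x + 2)(x^3 + x^2 + 2x + 1), pattern 3+2+1; mod 5: f = (x^3 + x^2 + x + 4)(x^3 + 3x^2 + x + 2), pattern 3+3; mod 7: f = (x + 3)(x^5 + 5x^4 + x^2 + 5x + 4), pattern 5+1. No other pattern occurs in this range, so the set of observed cycle types is {3+2+1, 3+3, 5+1}. Among the candidates above, the only group containing elements of all these cycle types is S_6 (6T16); every other candidate lacks at least one of them. Hence G = S_6 (6T16), of order 720.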